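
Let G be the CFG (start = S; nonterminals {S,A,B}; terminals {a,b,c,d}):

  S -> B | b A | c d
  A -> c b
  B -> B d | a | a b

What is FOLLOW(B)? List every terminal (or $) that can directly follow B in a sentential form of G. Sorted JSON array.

FIRST sets, iterate to fixpoint:
iter 1:
  A via A→c b: +{c}
  B via B→a: +{a}
  S via S→B: +{a}
  S via S→b A: +{b}
  S via S→c d: +{c}
  S: {a,b,c}  A: {c}  B: {a}
iter 2: (no change)
  S: {a,b,c}  A: {c}  B: {a}

FOLLOW sets:
initialize: $ ∈ FOLLOW(S)
round 1:
  B→B d: FOLLOW(B) ⊇ FIRST(d) = {d}; new: +{d}
  S→B: FOLLOW(B) ⊇ FOLLOW(S) ⊇ {$}; new: +{$}
  S→b A: FOLLOW(A) ⊇ FOLLOW(S) ⊇ {$}; new: +{$}
  FOLLOW(S)={$}  FOLLOW(A)={$}  FOLLOW(B)={$,d}
round 2: (no change)
  FOLLOW(S)={$}  FOLLOW(A)={$}  FOLLOW(B)={$,d}

FOLLOW(B) = ["$", "d"]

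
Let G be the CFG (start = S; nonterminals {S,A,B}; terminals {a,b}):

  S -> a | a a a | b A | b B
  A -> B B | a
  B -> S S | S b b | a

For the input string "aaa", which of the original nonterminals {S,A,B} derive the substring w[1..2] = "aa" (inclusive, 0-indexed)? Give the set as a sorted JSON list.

CNF form of G:
  S -> T0 A | T0 B | T1 X3 | a
  A -> B B | a
  B -> S S | S X2 | a
  T0 -> b
  T1 -> a
  X2 -> T0 T0
  X3 -> T1 T1

Fill CYK table bottom-up, restricted to cells inside w[1..2]:
  [1..1]={A,B,S,T1}  "a"  orig:{A,B,S}
  [2..2]={A,B,S,T1}  "a"  orig:{A,B,S}
  [1..2]={A,B,X3}  "aa"  orig:{A,B}

Original NTs in T[1,2] deriving "aa": ["A", "B"]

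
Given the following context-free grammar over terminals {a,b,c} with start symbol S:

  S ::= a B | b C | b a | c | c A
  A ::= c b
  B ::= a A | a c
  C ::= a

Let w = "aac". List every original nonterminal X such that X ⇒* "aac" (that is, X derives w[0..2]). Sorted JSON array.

Convert to CNF:
  S -> T0 A | T1 C | T1 T2 | T2 B | c
  A -> T0 T1
  B -> T2 A | T2 T0
  C -> a
  T0 -> c
  T1 -> b
  T2 -> a

CYK table (by increasing span) (cells [i..j] with 0 ≤ i ≤ j ≤ 2 only):
  T[0,0] 'a' = {C,T2}  orig:{C}
  T[1,1] 'a' = {C,T2}  orig:{C}
  T[2,2] 'c' = {S,T0}  orig:{S}
  T[0,1] 'aa' = ∅
  T[1,2] 'ac' = {B}
  T[0,2] 'aac' = {S}

Original NTs in T[0,2] deriving "aac": ["S"]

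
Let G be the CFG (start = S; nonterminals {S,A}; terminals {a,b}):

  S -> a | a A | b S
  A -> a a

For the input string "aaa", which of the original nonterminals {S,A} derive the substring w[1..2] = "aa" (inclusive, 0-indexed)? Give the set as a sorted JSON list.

Convert to CNF:
  S -> T0 A | T1 S | a
  A -> T0 T0
  T0 -> a
  T1 -> b

CYK fill (cells [i..j] with 1 ≤ i ≤ j ≤ 2 only):
  cell(1,1) a: {S,T0}  orig:{S}
  cell(2,2) a: {S,T0}  orig:{S}
  cell(1,2) aa: {A}

Original NTs in T[1,2] deriving "aa": ["A"]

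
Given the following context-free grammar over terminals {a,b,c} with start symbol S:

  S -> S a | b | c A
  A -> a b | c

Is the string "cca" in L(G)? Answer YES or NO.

Convert to CNF:
  S -> S T0 | T2 A | b
  A -> T0 T1 | c
  T0 -> a
  T1 -> b
  T2 -> c

CYK fill:
  [0..0]={A,T2}  "c"  orig:{A}
  [1..1]={A,T2}  "c"  orig:{A}
  [2..2]={T0}  "a"  orig:{}
  [0..1]={S}  "cc"
  [1..2]=∅  "ca"
  [0..2]={S}  "cca"

S ∈ T[0,2] ⇒ YES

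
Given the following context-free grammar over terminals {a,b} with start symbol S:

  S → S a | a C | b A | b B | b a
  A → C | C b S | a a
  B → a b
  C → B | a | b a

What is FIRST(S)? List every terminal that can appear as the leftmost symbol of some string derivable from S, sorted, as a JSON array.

FIRST sets, iterate to fixpoint:
pass 1:
  A via A→a a: +{a}
  B via B→a b: +{a}
  C via C→B: +{a}
  C via C→b a: +{b}
  S via S→a C: +{a}
  S via S→b A: +{b}
  S: {a,b}  A: {a}  B: {a}  C: {a,b}
pass 2:
  A via A→C: +{b}
  S: {a,b}  A: {a,b}  B: {a}  C: {a,b}
pass 3: done
  S: {a,b}  A: {a,b}  B: {a}  C: {a,b}

FIRST(S) = ["a", "b"]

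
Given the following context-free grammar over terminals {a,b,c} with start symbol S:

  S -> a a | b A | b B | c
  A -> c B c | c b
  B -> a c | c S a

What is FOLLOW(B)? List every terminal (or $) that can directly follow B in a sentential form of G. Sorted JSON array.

Compute FIRST by fixpoint:
iter 1:
  A via A→c B c: +{c}
  B via B→a c: +{a}
  B via B→c S a: +{c}
  S via S→a a: +{a}
  S via S→b A: +{b}
  S via S→c: +{c}
  FIRST[S]={a,b,c}  FIRST[A]={c}  FIRST[B]={a,c}
iter 2: — fixpoint
  FIRST[S]={a,b,c}  FIRST[A]={c}  FIRST[B]={a,c}

FOLLOW iteration:
FOLLOW(S) := {$}
iter 1:
  A→c B c: FOLLOW(B) ⊇ FIRST(c) = {c}; new: +{c}
  B→c S a: FOLLOW(S) ⊇ FIRST(a) = {a}; new: +{a}
  S→b A: FOLLOW(A) ⊇ FOLLOW(S) ⊇ {$,a}; new: +{$,a}
  S→b B: FOLLOW(B) ⊇ FOLLOW(S) ⊇ {$,a}; new: +{$,a}
  FOLLOW(S)={$,a}  FOLLOW(A)={$,a}  FOLLOW(B)={$,a,c}
iter 2: — fixpoint
  FOLLOW(S)={$,a}  FOLLOW(A)={$,a}  FOLLOW(B)={$,a,c}

FOLLOW(B) = ["$", "a", "c"]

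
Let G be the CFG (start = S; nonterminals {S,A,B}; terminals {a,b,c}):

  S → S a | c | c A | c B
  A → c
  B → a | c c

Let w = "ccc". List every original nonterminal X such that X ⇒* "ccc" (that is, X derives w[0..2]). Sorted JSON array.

CNF form of G:
  S -> S T1 | T0 A | T0 B | c
  A -> c
  B -> T0 T0 | a
  T0 -> c
  T1 -> a

Fill CYK table bottom-up (cells [i..j] with 0 ≤ i ≤ j ≤ 2 only):
  [0..0]={A,S,T0}  "c"  orig:{A,S}
  [1..1]={A,S,T0}  "c"  orig:{A,S}
  [2..2]={A,S,T0}  "c"  orig:{A,S}
  [0..1]={B,S}  "cc"
  [1..2]={B,S}  "cc"
  [0..2]={S}  "ccc"

Original NTs in T[0,2] deriving "ccc": ["S"]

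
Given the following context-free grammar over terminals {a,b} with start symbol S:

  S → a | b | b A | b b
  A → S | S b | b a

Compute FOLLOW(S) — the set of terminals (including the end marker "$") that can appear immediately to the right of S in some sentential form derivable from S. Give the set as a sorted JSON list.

Compute FIRST by fixpoint:
pass 1:
  A via A→b a: +{b}
  S via S→a: +{a}
  S via S→b: +{b}
  FIRST[S]={a,b}  FIRST[A]={b}
pass 2:
  A via A→S: +{a}
  FIRST[S]={a,b}  FIRST[A]={a,b}
pass 3: done
  FIRST[S]={a,b}  FIRST[A]={a,b}

Compute FOLLOW by fixpoint:
initialize: $ ∈ FOLLOW(S)
iter 1:
  A→S b: FOLLOW(S) ⊇ FIRST(b) = {b}; new: +{b}
  S→b A: FOLLOW(A) ⊇ FOLLOW(S) ⊇ {$,b}; new: +{$,b}
  FOLLOW(S)={$,b}  FOLLOW(A)={$,b}
iter 2: done
  FOLLOW(S)={$,b}  FOLLOW(A)={$,b}

FOLLOW(S) = ["$", "b"]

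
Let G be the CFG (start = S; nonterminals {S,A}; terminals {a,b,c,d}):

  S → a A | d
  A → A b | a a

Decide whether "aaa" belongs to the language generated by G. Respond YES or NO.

CNF form of G:
  S -> T1 A | d
  A -> A T0 | T1 T1
  T0 -> b
  T1 -> a

CYK fill:
  [0..0]={T1}  "a"  orig:{}
  [1..1]={T1}  "a"  orig:{}
  [2..2]={T1}  "a"  orig:{}
  [0..1]={A}  "aa"
  [1..2]={A}  "aa"
  [0..2]={S}  "aaa"

S ∈ T[0,2] ⇒ YES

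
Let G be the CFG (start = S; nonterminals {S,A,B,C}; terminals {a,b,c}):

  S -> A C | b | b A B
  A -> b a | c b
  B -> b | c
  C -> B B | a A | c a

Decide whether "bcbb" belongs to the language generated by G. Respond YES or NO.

Convert to CNF:
  S -> A C | T0 X3 | b
  A -> T0 T1 | T2 T0
  B -> b | c
  C -> B B | T1 A | T2 T1
  T0 -> b
  T1 -> a
  T2 -> c
  X3 -> A B

Fill CYK table bottom-up:
  T[0,0] 'b' = {B,S,T0}  orig:{B,S}
  T[1,1] 'c' = {B,T2}  orig:{B}
  T[2,2] 'b' = {B,S,T0}  orig:{B,S}
  T[3,3] 'b' = {B,S,T0}  orig:{B,S}
  T[0,1] 'bc' = {C}
  T[1,2] 'cb' = {A,C}
  T[2,3] 'bb' = {C}
  T[0,2] 'bcb' = ∅
  T[1,3] 'cbb' = {X3}  orig:{}
  T[0,3] 'bcbb' = {S}

S ∈ T[0,3] ⇒ YES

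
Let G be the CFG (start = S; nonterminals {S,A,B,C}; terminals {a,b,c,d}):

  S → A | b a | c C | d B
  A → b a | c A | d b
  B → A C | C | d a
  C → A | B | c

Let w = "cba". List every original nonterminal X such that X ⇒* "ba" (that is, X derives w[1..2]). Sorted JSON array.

Convert to CNF:
  S -> T0 T1 | T2 A | T2 C | T3 B | T3 T0
  A -> T0 T1 | T2 A | T3 T0
  B -> A C | T0 T1 | T2 A | T3 T0 | T3 T1 | c
  C -> A C | T0 T1 | T2 A | T3 T0 | T3 T1 | c
  T0 -> b
  T1 -> a
  T2 -> c
  T3 -> d

CYK table (by increasing span), restricted to cells inside w[1..2]:
  [1..1]={T0}  "b"  orig:{}
  [2..2]={T1}  "a"  orig:{}
  [1..2]={A,B,C,S}  "ba"

Original NTs in T[1,2] deriving "ba": ["A", "B", "C", "S"]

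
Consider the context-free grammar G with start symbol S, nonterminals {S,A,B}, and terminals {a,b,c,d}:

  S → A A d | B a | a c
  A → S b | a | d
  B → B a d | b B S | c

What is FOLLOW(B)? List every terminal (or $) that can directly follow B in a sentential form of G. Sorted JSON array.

Compute FIRST by fixpoint:
round 1:
  A via A→a: +{a}
  A via A→d: +{d}
  B via B→b B S: +{b}
  B via B→c: +{c}
  S via S→A A d: +{a,d}
  S via S→B a: +{b,c}
  FIRST[S]={a,b,c,d}  FIRST[A]={a,d}  FIRST[B]={b,c}
round 2:
  A via A→S b: +{b,c}
  FIRST[S]={a,b,c,d}  FIRST[A]={a,b,c,d}  FIRST[B]={b,c}
round 3: — fixpoint
  FIRST[S]={a,b,c,d}  FIRST[A]={a,b,c,d}  FIRST[B]={b,c}

Compute FOLLOW by fixpoint:
initialize: $ ∈ FOLLOW(S)
round 1:
  A→S b: FOLLOW(S) ⊇ FIRST(b) = {b}; new: +{b}
  B→B a d: FOLLOW(B) ⊇ FIRST(a) = {a}; new: +{a}
  B→b B S: FOLLOW(B) ⊇ FIRST(S) = {a,b,c,d}; new: +{b,c,d}
  B→b B S: FOLLOW(S) ⊇ FOLLOW(B) ⊇ {a,b,c,d}; new: +{a,c,d}
  S→A A d: FOLLOW(A) ⊇ FIRST(A) = {a,b,c,d}; new: +{a,b,c,d}
  FOLLOW(S)={$,a,b,c,d}  FOLLOW(A)={a,b,c,d}  FOLLOW(B)={a,b,c,d}
round 2: — fixpoint
  FOLLOW(S)={$,a,b,c,d}  FOLLOW(A)={a,b,c,d}  FOLLOW(B)={a,b,c,d}

FOLLOW(B) = ["a", "b", "c", "d"]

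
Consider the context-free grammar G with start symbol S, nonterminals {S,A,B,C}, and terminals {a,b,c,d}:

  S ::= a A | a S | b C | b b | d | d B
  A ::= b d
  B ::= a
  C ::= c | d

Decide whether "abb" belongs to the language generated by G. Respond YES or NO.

Convert to CNF:
  S -> T0 C | T0 T0 | T1 B | T2 A | T2 S | d
  A -> T0 T1
  B -> a
  C -> c | d
  T0 -> b
  T1 -> d
  T2 -> a

CYK table (by increasing span):
  T[0,0] 'a' = {B,T2}  orig:{B}
  T[1,1] 'b' = {T0}  orig:{}
  T[2,2] 'b' = {T0}  orig:{}
  T[0,1] 'ab' = ∅
  T[1,2] 'bb' = {S}
  T[0,2] 'abb' = {S}

S ∈ T[0,2] ⇒ YES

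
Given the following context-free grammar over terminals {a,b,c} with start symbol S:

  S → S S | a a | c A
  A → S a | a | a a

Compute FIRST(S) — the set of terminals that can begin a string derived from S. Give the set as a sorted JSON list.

Compute FIRST by fixpoint:
round 1:
  A via A→a: +{a}
  S via S→a a: +{a}
  S via S→c A: +{c}
  S: {a,c}  A: {a}
round 2:
  A via A→S a: +{c}
  S: {a,c}  A: {a,c}
round 3: — fixpoint
  S: {a,c}  A: {a,c}

FIRST(S) = ["a", "c"]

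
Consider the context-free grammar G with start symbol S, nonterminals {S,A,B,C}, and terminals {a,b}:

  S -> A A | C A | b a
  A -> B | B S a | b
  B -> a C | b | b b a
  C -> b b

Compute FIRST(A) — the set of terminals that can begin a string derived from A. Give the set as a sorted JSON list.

FIRST sets, iterate to fixpoint:
[1]
  A via A→b: +{b}
  B via B→a C: +{a}
  B via B→b: +{b}
  C via C→b b: +{b}
  S via S→A A: +{b}
  S: {b}  A: {b}  B: {a,b}  C: {b}
[2]
  A via A→B: +{a}
  S via S→A A: +{a}
  S: {a,b}  A: {a,b}  B: {a,b}  C: {b}
[3] (stable)
  S: {a,b}  A: {a,b}  B: {a,b}  C: {b}

FIRST(A) = ["a", "b"]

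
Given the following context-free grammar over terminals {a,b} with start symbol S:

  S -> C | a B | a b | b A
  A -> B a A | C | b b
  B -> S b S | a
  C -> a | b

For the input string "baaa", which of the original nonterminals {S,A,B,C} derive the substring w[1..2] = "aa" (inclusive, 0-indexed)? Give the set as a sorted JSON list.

CNF form of G:
  S -> T0 B | T0 T1 | T1 A | a | b
  A -> B X2 | T1 T1 | a | b
  B -> S X3 | a
  C -> a | b
  T0 -> a
  T1 -> b
  X2 -> T0 A
  X3 -> T1 S

Fill CYK table bottom-up — only the sub-triangle for w[1..2]:
  cell(1,1) a: {A,B,C,S,T0}  orig:{A,B,C,S}
  cell(2,2) a: {A,B,C,S,T0}  orig:{A,B,C,S}
  cell(1,2) aa: {S,X2}  orig:{S}

Original NTs in T[1,2] deriving "aa": ["S"]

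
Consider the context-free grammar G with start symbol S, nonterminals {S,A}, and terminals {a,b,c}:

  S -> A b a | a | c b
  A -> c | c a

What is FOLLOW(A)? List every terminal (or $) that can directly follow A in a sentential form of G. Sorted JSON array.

FIRST sets, iterate to fixpoint:
pass 1:
  A via A→c: +{c}
  S via S→A b a: +{c}
  S via S→a: +{a}
  FIRST(S)={a,c}  FIRST(A)={c}
pass 2: — fixpoint
  FIRST(S)={a,c}  FIRST(A)={c}

FOLLOW iteration:
seed FOLLOW(S) with $
iter 1:
  S→A b a: FOLLOW(A) ⊇ FIRST(b) = {b}; new: +{b}
  FOLLOW[S]={$}  FOLLOW[A]={b}
iter 2: (no change)
  FOLLOW[S]={$}  FOLLOW[A]={b}

FOLLOW(A) = ["b"]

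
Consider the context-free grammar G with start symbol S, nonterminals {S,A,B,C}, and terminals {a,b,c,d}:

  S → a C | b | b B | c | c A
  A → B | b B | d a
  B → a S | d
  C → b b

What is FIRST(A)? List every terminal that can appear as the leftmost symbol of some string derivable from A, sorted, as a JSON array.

FIRST iteration:
round 1:
  A via A→b B: +{b}
  A via A→d a: +{d}
  B via B→a S: +{a}
  B via B→d: +{d}
  C via C→b b: +{b}
  S via S→a C: +{a}
  S via S→b: +{b}
  S via S→c: +{c}
  FIRST(S)={a,b,c}  FIRST(A)={b,d}  FIRST(B)={a,d}  FIRST(C)={b}
round 2:
  A via A→B: +{a}
  FIRST(S)={a,b,c}  FIRST(A)={a,b,d}  FIRST(B)={a,d}  FIRST(C)={b}
round 3: (stable)
  FIRST(S)={a,b,c}  FIRST(A)={a,b,d}  FIRST(B)={a,d}  FIRST(C)={b}

FIRST(A) = ["a", "b", "d"]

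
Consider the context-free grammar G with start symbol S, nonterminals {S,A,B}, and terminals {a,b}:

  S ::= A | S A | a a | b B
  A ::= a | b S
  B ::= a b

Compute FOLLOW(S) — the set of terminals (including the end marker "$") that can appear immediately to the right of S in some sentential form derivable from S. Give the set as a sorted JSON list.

FIRST sets, iterate to fixpoint:
[1]
  A via A→a: +{a}
  A via A→b S: +{b}
  B via B→a b: +{a}
  S via S→A: +{a,b}
  FIRST[S]={a,b}  FIRST[A]={a,b}  FIRST[B]={a}
[2] done
  FIRST[S]={a,b}  FIRST[A]={a,b}  FIRST[B]={a}

FOLLOW sets:
seed FOLLOW(S) with $
[1]
  S→A: FOLLOW(A) ⊇ FOLLOW(S) ⊇ {$}; new: +{$}
  S→S A: FOLLOW(S) ⊇ FIRST(A) = {a,b}; new: +{a,b}
  S→S A: FOLLOW(A) ⊇ FOLLOW(S) ⊇ {$,a,b}; new: +{a,b}
  S→b B: FOLLOW(B) ⊇ FOLLOW(S) ⊇ {$,a,b}; new: +{$,a,b}
  FOLLOW[S]={$,a,b}  FOLLOW[A]={$,a,b}  FOLLOW[B]={$,a,b}
[2] done
  FOLLOW[S]={$,a,b}  FOLLOW[A]={$,a,b}  FOLLOW[B]={$,a,b}

FOLLOW(S) = ["$", "a", "b"]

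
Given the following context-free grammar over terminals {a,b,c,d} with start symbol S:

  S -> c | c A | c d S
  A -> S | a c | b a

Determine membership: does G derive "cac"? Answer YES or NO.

Convert to CNF:
  S -> T1 A | T1 X5 | c
  A -> T0 T1 | T1 A | T1 X4 | T2 T0 | c
  T0 -> a
  T1 -> c
  T2 -> b
  T3 -> d
  X4 -> T3 S
  X5 -> T3 S

CYK fill:
  cell(0,0) c: {A,S,T1}  orig:{A,S}
  cell(1,1) a: {T0}  orig:{}
  cell(2,2) c: {A,S,T1}  orig:{A,S}
  cell(0,1) ca: ∅
  cell(1,2) ac: {A}
  cell(0,2) cac: {A,S}

S ∈ T[0,2] ⇒ YES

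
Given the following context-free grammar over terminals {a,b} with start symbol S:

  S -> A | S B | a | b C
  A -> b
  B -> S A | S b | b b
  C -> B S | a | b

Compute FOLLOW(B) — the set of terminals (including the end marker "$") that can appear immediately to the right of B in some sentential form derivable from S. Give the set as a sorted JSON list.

Compute FIRST by fixpoint:
iter 1:
  A via A→b: +{b}
  B via B→b b: +{b}
  C via C→B S: +{b}
  C via C→a: +{a}
  S via S→A: +{b}
  S via S→a: +{a}
  S: {a,b}  A: {b}  B: {b}  C: {a,b}
iter 2:
  B via B→S A: +{a}
  S: {a,b}  A: {b}  B: {a,b}  C: {a,b}
iter 3: (no change)
  S: {a,b}  A: {b}  B: {a,b}  C: {a,b}

FOLLOW iteration:
initialize: $ ∈ FOLLOW(S)
[1]
  B→S A: FOLLOW(S) ⊇ FIRST(A) = {b}; new: +{b}
  C→B S: FOLLOW(B) ⊇ FIRST(S) = {a,b}; new: +{a,b}
  S→A: FOLLOW(A) ⊇ FOLLOW(S) ⊇ {$,b}; new: +{$,b}
  S→S B: FOLLOW(S) ⊇ FIRST(B) = {a,b}; new: +{a}
  S→S B: FOLLOW(B) ⊇ FOLLOW(S) ⊇ {$,a,b}; new: +{$}
  S→b C: FOLLOW(C) ⊇ FOLLOW(S) ⊇ {$,a,b}; new: +{$,a,b}
  FOLLOW[S]={$,a,b}  FOLLOW[A]={$,b}  FOLLOW[B]={$,a,b}  FOLLOW[C]={$,a,b}
[2]
  B→S A: FOLLOW(A) ⊇ FOLLOW(B) ⊇ {$,a,b}; new: +{a}
  FOLLOW[S]={$,a,b}  FOLLOW[A]={$,a,b}  FOLLOW[B]={$,a,b}  FOLLOW[C]={$,a,b}
[3] — fixpoint
  FOLLOW[S]={$,a,b}  FOLLOW[A]={$,a,b}  FOLLOW[B]={$,a,b}  FOLLOW[C]={$,a,b}

FOLLOW(B) = ["$", "a", "b"]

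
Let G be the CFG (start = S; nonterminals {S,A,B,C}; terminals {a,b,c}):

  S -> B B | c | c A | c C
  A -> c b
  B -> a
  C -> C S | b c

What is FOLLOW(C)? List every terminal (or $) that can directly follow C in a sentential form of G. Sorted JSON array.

FIRST iteration:
iter 1:
  A via A→c b: +{c}
  B via B→a: +{a}
  C via C→b c: +{b}
  S via S→B B: +{a}
  S via S→c: +{c}
  FIRST(S)={a,c}  FIRST(A)={c}  FIRST(B)={a}  FIRST(C)={b}
iter 2: (no change)
  FIRST(S)={a,c}  FIRST(A)={c}  FIRST(B)={a}  FIRST(C)={b}

Compute FOLLOW by fixpoint:
initialize: $ ∈ FOLLOW(S)
pass 1:
  C→C S: FOLLOW(C) ⊇ FIRST(S) = {a,c}; new: +{a,c}
  C→C S: FOLLOW(S) ⊇ FOLLOW(C) ⊇ {a,c}; new: +{a,c}
  S→B B: FOLLOW(B) ⊇ FIRST(B) = {a}; new: +{a}
  S→B B: FOLLOW(B) ⊇ FOLLOW(S) ⊇ {$,a,c}; new: +{$,c}
  S→c A: FOLLOW(A) ⊇ FOLLOW(S) ⊇ {$,a,c}; new: +{$,a,c}
  S→c C: FOLLOW(C) ⊇ FOLLOW(S) ⊇ {$,a,c}; new: +{$}
  S: {$,a,c}  A: {$,a,c}  B: {$,a,c}  C: {$,a,c}
pass 2: (no change)
  S: {$,a,c}  A: {$,a,c}  B: {$,a,c}  C: {$,a,c}

FOLLOW(C) = ["$", "a", "c"]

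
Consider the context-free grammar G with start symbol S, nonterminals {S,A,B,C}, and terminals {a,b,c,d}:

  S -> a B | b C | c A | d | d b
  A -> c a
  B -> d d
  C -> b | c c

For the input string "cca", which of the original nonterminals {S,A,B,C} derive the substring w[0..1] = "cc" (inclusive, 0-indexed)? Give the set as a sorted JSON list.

Convert to CNF:
  S -> T0 A | T1 B | T2 T3 | T3 C | d
  A -> T0 T1
  B -> T2 T2
  C -> T0 T0 | b
  T0 -> c
  T1 -> a
  T2 -> d
  T3 -> b

CYK fill, restricted to cells inside w[0..1]:
  T[0,0] 'c' = {T0}  orig:{}
  T[1,1] 'c' = {T0}  orig:{}
  T[0,1] 'cc' = {C}

Original NTs in T[0,1] deriving "cc": ["C"]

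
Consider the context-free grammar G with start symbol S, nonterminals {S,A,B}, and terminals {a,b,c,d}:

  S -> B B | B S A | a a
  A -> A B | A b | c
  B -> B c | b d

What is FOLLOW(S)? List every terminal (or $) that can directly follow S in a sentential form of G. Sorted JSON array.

FIRST iteration:
[1]
  A via A→c: +{c}
  B via B→b d: +{b}
  S via S→B B: +{b}
  S via S→a a: +{a}
  FIRST[S]={a,b}  FIRST[A]={c}  FIRST[B]={b}
[2] — fixpoint
  FIRST[S]={a,b}  FIRST[A]={c}  FIRST[B]={b}

FOLLOW iteration:
initialize: $ ∈ FOLLOW(S)
[1]
  A→A B: FOLLOW(A) ⊇ FIRST(B) = {b}; new: +{b}
  A→A B: FOLLOW(B) ⊇ FOLLOW(A) ⊇ {b}; new: +{b}
  B→B c: FOLLOW(B) ⊇ FIRST(c) = {c}; new: +{c}
  S→B B: FOLLOW(B) ⊇ FOLLOW(S) ⊇ {$}; new: +{$}
  S→B S A: FOLLOW(B) ⊇ FIRST(S) = {a,b}; new: +{a}
  S→B S A: FOLLOW(S) ⊇ FIRST(A) = {c}; new: +{c}
  S→B S A: FOLLOW(A) ⊇ FOLLOW(S) ⊇ {$,c}; new: +{$,c}
  S: {$,c}  A: {$,b,c}  B: {$,a,b,c}
[2] done
  S: {$,c}  A: {$,b,c}  B: {$,a,b,c}

FOLLOW(S) = ["$", "c"]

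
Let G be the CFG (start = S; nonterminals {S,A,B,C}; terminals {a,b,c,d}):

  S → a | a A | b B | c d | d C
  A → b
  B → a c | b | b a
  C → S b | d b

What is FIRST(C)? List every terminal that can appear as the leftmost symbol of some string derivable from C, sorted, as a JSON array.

Compute FIRST by fixpoint:
round 1:
  A via A→b: +{b}
  B via B→a c: +{a}
  B via B→b: +{b}
  C via C→d b: +{d}
  S via S→a: +{a}
  S via S→b B: +{b}
  S via S→c d: +{c}
  S via S→d C: +{d}
  S: {a,b,c,d}  A: {b}  B: {a,b}  C: {d}
round 2:
  C via C→S b: +{a,b,c}
  S: {a,b,c,d}  A: {b}  B: {a,b}  C: {a,b,c,d}
round 3: — fixpoint
  S: {a,b,c,d}  A: {b}  B: {a,b}  C: {a,b,c,d}

FIRST(C) = ["a", "b", "c", "d"]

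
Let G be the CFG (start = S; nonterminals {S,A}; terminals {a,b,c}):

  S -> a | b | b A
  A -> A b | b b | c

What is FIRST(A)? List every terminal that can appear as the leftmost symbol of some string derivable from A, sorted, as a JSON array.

Compute FIRST by fixpoint:
round 1:
  A via A→b b: +{b}
  A via A→c: +{c}
  S via S→a: +{a}
  S via S→b: +{b}
  FIRST(S)={a,b}  FIRST(A)={b,c}
round 2: — fixpoint
  FIRST(S)={a,b}  FIRST(A)={b,c}

FIRST(A) = ["b", "c"]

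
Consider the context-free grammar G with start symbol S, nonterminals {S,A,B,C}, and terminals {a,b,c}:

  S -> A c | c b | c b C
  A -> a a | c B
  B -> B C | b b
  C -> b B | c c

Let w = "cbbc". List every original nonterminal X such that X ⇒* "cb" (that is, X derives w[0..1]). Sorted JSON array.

Convert to CNF:
  S -> A T1 | T1 T2 | T1 X3
  A -> T0 T0 | T1 B
  B -> B C | T2 T2
  C -> T1 T1 | T2 B
  T0 -> a
  T1 -> c
  T2 -> b
  X3 -> T2 C

CYK table (by increasing span) — only the sub-triangle for w[0..1]:
  T[0,0] 'c' = {T1}  orig:{}
  T[1,1] 'b' = {T2}  orig:{}
  T[0,1] 'cb' = {S}

Original NTs in T[0,1] deriving "cb": ["S"]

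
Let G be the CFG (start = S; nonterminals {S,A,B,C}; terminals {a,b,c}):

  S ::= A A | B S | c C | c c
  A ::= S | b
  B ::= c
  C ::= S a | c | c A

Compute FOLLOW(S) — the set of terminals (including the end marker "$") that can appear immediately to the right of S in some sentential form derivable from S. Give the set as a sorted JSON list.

FIRST iteration:
round 1:
  A via A→b: +{b}
  B via B→c: +{c}
  C via C→c: +{c}
  S via S→A A: +{b}
  S via S→B S: +{c}
  S: {b,c}  A: {b}  B: {c}  C: {c}
round 2:
  A via A→S: +{c}
  C via C→S a: +{b}
  S: {b,c}  A: {b,c}  B: {c}  C: {b,c}
round 3: (stable)
  S: {b,c}  A: {b,c}  B: {c}  C: {b,c}

FOLLOW iteration:
FOLLOW(S) := {$}
iter 1:
  C→S a: FOLLOW(S) ⊇ FIRST(a) = {a}; new: +{a}
  S→A A: FOLLOW(A) ⊇ FIRST(A) = {b,c}; new: +{b,c}
  S→A A: FOLLOW(A) ⊇ FOLLOW(S) ⊇ {$,a}; new: +{$,a}
  S→B S: FOLLOW(B) ⊇ FIRST(S) = {b,c}; new: +{b,c}
  S→c C: FOLLOW(C) ⊇ FOLLOW(S) ⊇ {$,a}; new: +{$,a}
  FOLLOW(S)={$,a}  FOLLOW(A)={$,a,b,c}  FOLLOW(B)={b,c}  FOLLOW(C)={$,a}
iter 2:
  A→S: FOLLOW(S) ⊇ FOLLOW(A) ⊇ {$,a,b,c}; new: +{b,c}
  S→c C: FOLLOW(C) ⊇ FOLLOW(S) ⊇ {$,a,b,c}; new: +{b,c}
  FOLLOW(S)={$,a,b,c}  FOLLOW(A)={$,a,b,c}  FOLLOW(B)={b,c}  FOLLOW(C)={$,a,b,c}
iter 3: done
  FOLLOW(S)={$,a,b,c}  FOLLOW(A)={$,a,b,c}  FOLLOW(B)={b,c}  FOLLOW(C)={$,a,b,c}

FOLLOW(S) = ["$", "a", "b", "c"]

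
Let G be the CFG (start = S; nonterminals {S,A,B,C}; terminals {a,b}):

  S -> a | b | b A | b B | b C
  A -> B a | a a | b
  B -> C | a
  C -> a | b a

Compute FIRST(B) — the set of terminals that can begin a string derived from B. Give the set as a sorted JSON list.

FIRST sets, iterate to fixpoint:
pass 1:
  A via A→a a: +{a}
  A via A→b: +{b}
  B via B→a: +{a}
  C via C→a: +{a}
  C via C→b a: +{b}
  S via S→a: +{a}
  S via S→b: +{b}
  FIRST[S]={a,b}  FIRST[A]={a,b}  FIRST[B]={a}  FIRST[C]={a,b}
pass 2:
  B via B→C: +{b}
  FIRST[S]={a,b}  FIRST[A]={a,b}  FIRST[B]={a,b}  FIRST[C]={a,b}
pass 3: done
  FIRST[S]={a,b}  FIRST[A]={a,b}  FIRST[B]={a,b}  FIRST[C]={a,b}

FIRST(B) = ["a", "b"]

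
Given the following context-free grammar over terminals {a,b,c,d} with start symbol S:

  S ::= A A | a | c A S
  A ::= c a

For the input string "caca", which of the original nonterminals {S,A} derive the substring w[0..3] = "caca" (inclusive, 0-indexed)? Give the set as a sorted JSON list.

Convert to CNF:
  S -> A A | T0 X2 | a
  A -> T0 T1
  T0 -> c
  T1 -> a
  X2 -> A S

CYK table (by increasing span), restricted to cells inside w[0..3]:
  cell(0,0) c: {T0}  orig:{}
  cell(1,1) a: {S,T1}  orig:{S}
  cell(2,2) c: {T0}  orig:{}
  cell(3,3) a: {S,T1}  orig:{S}
  cell(0,1) ca: {A}
  cell(1,2) ac: ∅
  cell(2,3) ca: {A}
  cell(0,2) cac: ∅
  cell(1,3) aca: ∅
  cell(0,3) caca: {S}

Original NTs in T[0,3] deriving "caca": ["S"]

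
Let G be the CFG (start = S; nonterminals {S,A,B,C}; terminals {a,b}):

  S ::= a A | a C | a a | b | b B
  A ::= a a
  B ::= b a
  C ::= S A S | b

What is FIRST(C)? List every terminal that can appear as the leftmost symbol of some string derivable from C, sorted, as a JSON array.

FIRST sets, iterate to fixpoint:
round 1:
  A via A→a a: +{a}
  B via B→b a: +{b}
  C via C→b: +{b}
  S via S→a A: +{a}
  S via S→b: +{b}
  S: {a,b}  A: {a}  B: {b}  C: {b}
round 2:
  C via C→S A S: +{a}
  S: {a,b}  A: {a}  B: {b}  C: {a,b}
round 3: (stable)
  S: {a,b}  A: {a}  B: {b}  C: {a,b}

FIRST(C) = ["a", "b"]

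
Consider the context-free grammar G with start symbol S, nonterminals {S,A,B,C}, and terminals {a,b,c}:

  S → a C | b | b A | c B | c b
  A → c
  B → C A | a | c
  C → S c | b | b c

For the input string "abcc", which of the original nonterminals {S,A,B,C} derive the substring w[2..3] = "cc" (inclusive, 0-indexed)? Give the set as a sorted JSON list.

CNF form of G:
  S -> T0 B | T0 T1 | T1 A | T2 C | b
  A -> c
  B -> C A | a | c
  C -> S T0 | T1 T0 | b
  T0 -> c
  T1 -> b
  T2 -> a

Fill CYK table bottom-up (cells [i..j] with 2 ≤ i ≤ j ≤ 3 only):
  [2..2]={A,B,T0}  "c"  orig:{A,B}
  [3..3]={A,B,T0}  "c"  orig:{A,B}
  [2..3]={S}  "cc"

Original NTs in T[2,3] deriving "cc": ["S"]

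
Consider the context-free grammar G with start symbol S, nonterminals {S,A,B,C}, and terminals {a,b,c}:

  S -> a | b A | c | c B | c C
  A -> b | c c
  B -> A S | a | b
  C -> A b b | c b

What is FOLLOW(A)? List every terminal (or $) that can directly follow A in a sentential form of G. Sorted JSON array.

FIRST sets, iterate to fixpoint:
[1]
  A via A→b: +{b}
  A via A→c c: +{c}
  B via B→A S: +{b,c}
  B via B→a: +{a}
  C via C→A b b: +{b,c}
  S via S→a: +{a}
  S via S→b A: +{b}
  S via S→c: +{c}
  S: {a,b,c}  A: {b,c}  B: {a,b,c}  C: {b,c}
[2] — fixpoint
  S: {a,b,c}  A: {b,c}  B: {a,b,c}  C: {b,c}

FOLLOW iteration:
seed FOLLOW(S) with $
iter 1:
  B→A S: FOLLOW(A) ⊇ FIRST(S) = {a,b,c}; new: +{a,b,c}
  S→b A: FOLLOW(A) ⊇ FOLLOW(S) ⊇ {$}; new: +{$}
  S→c B: FOLLOW(B) ⊇ FOLLOW(S) ⊇ {$}; new: +{$}
  S→c C: FOLLOW(C) ⊇ FOLLOW(S) ⊇ {$}; new: +{$}
  FOLLOW[S]={$}  FOLLOW[A]={$,a,b,c}  FOLLOW[B]={$}  FOLLOW[C]={$}
iter 2: (no change)
  FOLLOW[S]={$}  FOLLOW[A]={$,a,b,c}  FOLLOW[B]={$}  FOLLOW[C]={$}

FOLLOW(A) = ["$", "a", "b", "c"]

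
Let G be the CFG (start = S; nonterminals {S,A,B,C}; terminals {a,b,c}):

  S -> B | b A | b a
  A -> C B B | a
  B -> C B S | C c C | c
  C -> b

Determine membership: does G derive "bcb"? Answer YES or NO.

Convert to CNF:
  S -> C X6 | C X7 | T1 A | T1 T2 | c
  A -> C X3 | a
  B -> C X4 | C X5 | c
  C -> b
  T0 -> c
  T1 -> b
  T2 -> a
  X3 -> B B
  X4 -> B S
  X5 -> T0 C
  X6 -> B S
  X7 -> T0 C

Fill CYK table bottom-up:
  T[0,0] 'b' = {C,T1}  orig:{C}
  T[1,1] 'c' = {B,S,T0}  orig:{B,S}
  T[2,2] 'b' = {C,T1}  orig:{C}
  T[0,1] 'bc' = ∅
  T[1,2] 'cb' = {X5,X7}  orig:{}
  T[0,2] 'bcb' = {B,S}

S ∈ T[0,2] ⇒ YES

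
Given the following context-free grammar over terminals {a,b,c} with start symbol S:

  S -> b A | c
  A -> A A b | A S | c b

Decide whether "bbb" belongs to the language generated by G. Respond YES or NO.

Convert to CNF:
  S -> T0 A | c
  A -> A S | A X2 | T1 T0
  T0 -> b
  T1 -> c
  X2 -> A T0

Fill CYK table bottom-up:
  T[0,0] 'b' = {T0}  orig:{}
  T[1,1] 'b' = {T0}  orig:{}
  T[2,2] 'b' = {T0}  orig:{}
  T[0,1] 'bb' = ∅
  T[1,2] 'bb' = ∅
  T[0,2] 'bbb' = ∅

S ∉ T[0,2] ⇒ NO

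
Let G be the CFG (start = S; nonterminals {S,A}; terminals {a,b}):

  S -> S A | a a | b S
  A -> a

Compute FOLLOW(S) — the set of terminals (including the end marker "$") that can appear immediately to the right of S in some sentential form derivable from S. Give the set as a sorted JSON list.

Compute FIRST by fixpoint:
[1]
  A via A→a: +{a}
  S via S→a a: +{a}
  S via S→b S: +{b}
  FIRST(S)={a,b}  FIRST(A)={a}
[2] — fixpoint
  FIRST(S)={a,b}  FIRST(A)={a}

Compute FOLLOW by fixpoint:
seed FOLLOW(S) with $
[1]
  S→S A: FOLLOW(S) ⊇ FIRST(A) = {a}; new: +{a}
  S→S A: FOLLOW(A) ⊇ FOLLOW(S) ⊇ {$,a}; new: +{$,a}
  S: {$,a}  A: {$,a}
[2] — fixpoint
  S: {$,a}  A: {$,a}

FOLLOW(S) = ["$", "a"]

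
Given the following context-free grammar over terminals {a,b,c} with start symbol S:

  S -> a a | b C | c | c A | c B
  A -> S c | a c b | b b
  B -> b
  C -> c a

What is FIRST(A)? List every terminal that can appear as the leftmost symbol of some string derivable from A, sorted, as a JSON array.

FIRST sets, iterate to fixpoint:
[1]
  A via A→a c b: +{a}
  A via A→b b: +{b}
  B via B→b: +{b}
  C via C→c a: +{c}
  S via S→a a: +{a}
  S via S→b C: +{b}
  S via S→c: +{c}
  FIRST[S]={a,b,c}  FIRST[A]={a,b}  FIRST[B]={b}  FIRST[C]={c}
[2]
  A via A→S c: +{c}
  FIRST[S]={a,b,c}  FIRST[A]={a,b,c}  FIRST[B]={b}  FIRST[C]={c}
[3] (stable)
  FIRST[S]={a,b,c}  FIRST[A]={a,b,c}  FIRST[B]={b}  FIRST[C]={c}

FIRST(A) = ["a", "b", "c"]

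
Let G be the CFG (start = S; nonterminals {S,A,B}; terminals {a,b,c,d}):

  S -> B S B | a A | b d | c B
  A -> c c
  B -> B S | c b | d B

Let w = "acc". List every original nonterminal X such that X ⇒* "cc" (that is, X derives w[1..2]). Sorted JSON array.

CNF form of G:
  S -> B X4 | T0 B | T1 T2 | T3 A
  A -> T0 T0
  B -> B S | T0 T1 | T2 B
  T0 -> c
  T1 -> b
  T2 -> d
  T3 -> a
  X4 -> S B

CYK table (by increasing span) — only the sub-triangle for w[1..2]:
  T[1,1] 'c' = {T0}  orig:{}
  T[2,2] 'c' = {T0}  orig:{}
  T[1,2] 'cc' = {A}

Original NTs in T[1,2] deriving "cc": ["A"]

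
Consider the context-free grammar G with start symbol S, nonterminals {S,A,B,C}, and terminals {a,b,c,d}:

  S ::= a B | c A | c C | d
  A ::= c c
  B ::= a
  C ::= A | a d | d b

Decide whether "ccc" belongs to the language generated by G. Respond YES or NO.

CNF form of G:
  S -> T0 A | T0 C | T1 B | d
  A -> T0 T0
  B -> a
  C -> T0 T0 | T1 T2 | T2 T3
  T0 -> c
  T1 -> a
  T2 -> d
  T3 -> b

Fill CYK table bottom-up:
  [0..0]={T0}  "c"  orig:{}
  [1..1]={T0}  "c"  orig:{}
  [2..2]={T0}  "c"  orig:{}
  [0..1]={A,C}  "cc"
  [1..2]={A,C}  "cc"
  [0..2]={S}  "ccc"

S ∈ T[0,2] ⇒ YES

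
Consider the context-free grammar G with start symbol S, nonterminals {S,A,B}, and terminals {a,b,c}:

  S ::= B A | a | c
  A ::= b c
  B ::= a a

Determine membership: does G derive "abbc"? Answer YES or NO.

CNF form of G:
  S -> B A | a | c
  A -> T0 T1
  B -> T2 T2
  T0 -> b
  T1 -> c
  T2 -> a

CYK table (by increasing span):
  T[0,0] 'a' = {S,T2}  orig:{S}
  T[1,1] 'b' = {T0}  orig:{}
  T[2,2] 'b' = {T0}  orig:{}
  T[3,3] 'c' = {S,T1}  orig:{S}
  T[0,1] 'ab' = ∅
  T[1,2] 'bb' = ∅
  T[2,3] 'bc' = {A}
  T[0,2] 'abb' = ∅
  T[1,3] 'bbc' = ∅
  T[0,3] 'abbc' = ∅

S ∉ T[0,3] ⇒ NO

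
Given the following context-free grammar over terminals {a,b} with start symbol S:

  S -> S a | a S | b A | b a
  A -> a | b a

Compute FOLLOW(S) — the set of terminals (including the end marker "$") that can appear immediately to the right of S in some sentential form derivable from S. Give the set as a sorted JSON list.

FIRST iteration:
round 1:
  A via A→a: +{a}
  A via A→b a: +{b}
  S via S→a S: +{a}
  S via S→b A: +{b}
  FIRST[S]={a,b}  FIRST[A]={a,b}
round 2: (no change)
  FIRST[S]={a,b}  FIRST[A]={a,b}

FOLLOW iteration:
FOLLOW(S) := {$}
[1]
  S→S a: FOLLOW(S) ⊇ FIRST(a) = {a}; new: +{a}
  S→b A: FOLLOW(A) ⊇ FOLLOW(S) ⊇ {$,a}; new: +{$,a}
  FOLLOW[S]={$,a}  FOLLOW[A]={$,a}
[2] done
  FOLLOW[S]={$,a}  FOLLOW[A]={$,a}

FOLLOW(S) = ["$", "a"]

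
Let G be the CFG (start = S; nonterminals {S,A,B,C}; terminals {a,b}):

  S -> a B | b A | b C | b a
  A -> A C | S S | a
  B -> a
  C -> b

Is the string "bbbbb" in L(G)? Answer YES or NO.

Convert to CNF:
  S -> T0 B | T1 A | T1 C | T1 T0
  A -> A C | S S | a
  B -> a
  C -> b
  T0 -> a
  T1 -> b

Fill CYK table bottom-up:
  T[0,0] 'b' = {C,T1}  orig:{C}
  T[1,1] 'b' = {C,T1}  orig:{C}
  T[2,2] 'b' = {C,T1}  orig:{C}
  T[3,3] 'b' = {C,T1}  orig:{C}
  T[4,4] 'b' = {C,T1}  orig:{C}
  T[0,1] 'bb' = {S}
  T[1,2] 'bb' = {S}
  T[2,3] 'bb' = {S}
  T[3,4] 'bb' = {S}
  T[0,2] 'bbb' = ∅
  T[1,3] 'bbb' = ∅
  T[2,4] 'bbb' = ∅
  T[0,3] 'bbbb' = {A}
  T[1,4] 'bbbb' = {A}
  T[0,4] 'bbbbb' = {A,S}

S ∈ T[0,4] ⇒ YES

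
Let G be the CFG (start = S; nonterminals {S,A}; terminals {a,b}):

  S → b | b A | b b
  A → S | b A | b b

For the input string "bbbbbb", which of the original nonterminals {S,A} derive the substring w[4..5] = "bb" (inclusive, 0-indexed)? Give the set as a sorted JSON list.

CNF form of G:
  S -> T0 A | T0 T0 | b
  A -> T0 A | T0 T0 | b
  T0 -> b

CYK table (by increasing span), restricted to cells inside w[4..5]:
  cell(4,4) b: {A,S,T0}  orig:{A,S}
  cell(5,5) b: {A,S,T0}  orig:{A,S}
  cell(4,5) bb: {A,S}

Original NTs in T[4,5] deriving "bb": ["A", "S"]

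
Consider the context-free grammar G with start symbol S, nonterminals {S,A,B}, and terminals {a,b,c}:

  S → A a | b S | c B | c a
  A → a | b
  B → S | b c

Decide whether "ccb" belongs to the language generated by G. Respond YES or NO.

CNF form of G:
  S -> A T0 | T1 S | T2 B | T2 T0
  A -> a | b
  B -> A T0 | T1 S | T1 T2 | T2 B | T2 T0
  T0 -> a
  T1 -> b
  T2 -> c

Fill CYK table bottom-up:
  cell(0,0) c: {T2}  orig:{}
  cell(1,1) c: {T2}  orig:{}
  cell(2,2) b: {A,T1}  orig:{A}
  cell(0,1) cc: ∅
  cell(1,2) cb: ∅
  cell(0,2) ccb: ∅

S ∉ T[0,2] ⇒ NO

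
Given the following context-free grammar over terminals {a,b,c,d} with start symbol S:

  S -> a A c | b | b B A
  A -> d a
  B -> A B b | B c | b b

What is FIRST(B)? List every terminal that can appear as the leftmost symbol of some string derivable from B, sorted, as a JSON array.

FIRST iteration:
pass 1:
  A via A→d a: +{d}
  B via B→A B b: +{d}
  B via B→b b: +{b}
  S via S→a A c: +{a}
  S via S→b: +{b}
  FIRST[S]={a,b}  FIRST[A]={d}  FIRST[B]={b,d}
pass 2: (stable)
  FIRST[S]={a,b}  FIRST[A]={d}  FIRST[B]={b,d}

FIRST(B) = ["b", "d"]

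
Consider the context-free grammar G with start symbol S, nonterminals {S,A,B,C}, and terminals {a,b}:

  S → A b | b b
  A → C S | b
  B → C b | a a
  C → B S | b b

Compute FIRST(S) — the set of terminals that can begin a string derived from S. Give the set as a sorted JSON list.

FIRST sets, iterate to fixpoint:
[1]
  A via A→b: +{b}
  B via B→a a: +{a}
  C via C→B S: +{a}
  C via C→b b: +{b}
  S via S→A b: +{b}
  FIRST[S]={b}  FIRST[A]={b}  FIRST[B]={a}  FIRST[C]={a,b}
[2]
  A via A→C S: +{a}
  B via B→C b: +{b}
  S via S→A b: +{a}
  FIRST[S]={a,b}  FIRST[A]={a,b}  FIRST[B]={a,b}  FIRST[C]={a,b}
[3] done
  FIRST[S]={a,b}  FIRST[A]={a,b}  FIRST[B]={a,b}  FIRST[C]={a,b}

FIRST(S) = ["a", "b"]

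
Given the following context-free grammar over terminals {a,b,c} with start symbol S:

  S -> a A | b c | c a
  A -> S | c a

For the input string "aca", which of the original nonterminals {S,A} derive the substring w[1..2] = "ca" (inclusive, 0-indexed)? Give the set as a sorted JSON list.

CNF form of G:
  S -> T0 A | T1 T2 | T2 T0
  A -> T0 A | T1 T2 | T2 T0
  T0 -> a
  T1 -> b
  T2 -> c

CYK fill — only the sub-triangle for w[1..2]:
  cell(1,1) c: {T2}  orig:{}
  cell(2,2) a: {T0}  orig:{}
  cell(1,2) ca: {A,S}

Original NTs in T[1,2] deriving "ca": ["A", "S"]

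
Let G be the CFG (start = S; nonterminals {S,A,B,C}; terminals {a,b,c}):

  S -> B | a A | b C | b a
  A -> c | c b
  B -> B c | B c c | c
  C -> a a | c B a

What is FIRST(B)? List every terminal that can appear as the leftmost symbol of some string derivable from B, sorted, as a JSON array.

Compute FIRST by fixpoint:
iter 1:
  A via A→c: +{c}
  B via B→c: +{c}
  C via C→a a: +{a}
  C via C→c B a: +{c}
  S via S→B: +{c}
  S via S→a A: +{a}
  S via S→b C: +{b}
  FIRST[S]={a,b,c}  FIRST[A]={c}  FIRST[B]={c}  FIRST[C]={a,c}
iter 2: done
  FIRST[S]={a,b,c}  FIRST[A]={c}  FIRST[B]={c}  FIRST[C]={a,c}

FIRST(B) = ["c"]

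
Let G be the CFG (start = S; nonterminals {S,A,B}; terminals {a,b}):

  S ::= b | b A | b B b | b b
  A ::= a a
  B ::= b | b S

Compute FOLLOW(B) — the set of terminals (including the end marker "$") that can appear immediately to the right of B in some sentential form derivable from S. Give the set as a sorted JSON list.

FIRST sets, iterate to fixpoint:
[1]
  A via A→a a: +{a}
  B via B→b: +{b}
  S via S→b: +{b}
  S: {b}  A: {a}  B: {b}
[2] (stable)
  S: {b}  A: {a}  B: {b}

FOLLOW sets:
initialize: $ ∈ FOLLOW(S)
[1]
  S→b A: FOLLOW(A) ⊇ FOLLOW(S) ⊇ {$}; new: +{$}
  S→b B b: FOLLOW(B) ⊇ FIRST(b) = {b}; new: +{b}
  S: {$}  A: {$}  B: {b}
[2]
  B→b S: FOLLOW(S) ⊇ FOLLOW(B) ⊇ {b}; new: +{b}
  S→b A: FOLLOW(A) ⊇ FOLLOW(S) ⊇ {$,b}; new: +{b}
  S: {$,b}  A: {$,b}  B: {b}
[3] done
  S: {$,b}  A: {$,b}  B: {b}

FOLLOW(B) = ["b"]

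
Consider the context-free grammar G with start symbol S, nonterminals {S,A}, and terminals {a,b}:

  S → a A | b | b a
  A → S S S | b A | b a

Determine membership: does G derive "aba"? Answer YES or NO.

CNF form of G:
  S -> T0 T1 | T1 A | b
  A -> S X2 | T0 A | T0 T1
  T0 -> b
  T1 -> a
  X2 -> S S

Fill CYK table bottom-up:
  [0..0]={T1}  "a"  orig:{}
  [1..1]={S,T0}  "b"  orig:{S}
  [2..2]={T1}  "a"  orig:{}
  [0..1]=∅  "ab"
  [1..2]={A,S}  "ba"
  [0..2]={S}  "aba"

S ∈ T[0,2] ⇒ YES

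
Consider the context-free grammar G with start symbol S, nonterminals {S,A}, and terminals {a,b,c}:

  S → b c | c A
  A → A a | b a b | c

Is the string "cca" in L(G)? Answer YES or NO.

CNF form of G:
  S -> T1 T2 | T2 A
  A -> A T0 | T1 X3 | c
  T0 -> a
  T1 -> b
  T2 -> c
  X3 -> T0 T1

CYK table (by increasing span):
  [0..0]={A,T2}  "c"  orig:{A}
  [1..1]={A,T2}  "c"  orig:{A}
  [2..2]={T0}  "a"  orig:{}
  [0..1]={S}  "cc"
  [1..2]={A}  "ca"
  [0..2]={S}  "cca"

S ∈ T[0,2] ⇒ YES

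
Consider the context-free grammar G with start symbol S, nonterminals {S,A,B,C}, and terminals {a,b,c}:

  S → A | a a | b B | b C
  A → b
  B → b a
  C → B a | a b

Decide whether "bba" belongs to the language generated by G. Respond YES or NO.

CNF form of G:
  S -> T0 B | T0 C | T1 T1 | b
  A -> b
  B -> T0 T1
  C -> B T1 | T1 T0
  T0 -> b
  T1 -> a

CYK table (by increasing span):
  T[0,0] 'b' = {A,S,T0}  orig:{A,S}
  T[1,1] 'b' = {A,S,T0}  orig:{A,S}
  T[2,2] 'a' = {T1}  orig:{}
  T[0,1] 'bb' = ∅
  T[1,2] 'ba' = {B}
  T[0,2] 'bba' = {S}

S ∈ T[0,2] ⇒ YES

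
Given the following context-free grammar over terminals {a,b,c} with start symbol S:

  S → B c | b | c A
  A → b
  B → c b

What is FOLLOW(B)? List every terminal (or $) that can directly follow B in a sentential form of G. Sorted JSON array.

FIRST iteration:
pass 1:
  A via A→b: +{b}
  B via B→c b: +{c}
  S via S→B c: +{c}
  S via S→b: +{b}
  FIRST[S]={b,c}  FIRST[A]={b}  FIRST[B]={c}
pass 2: — fixpoint
  FIRST[S]={b,c}  FIRST[A]={b}  FIRST[B]={c}

FOLLOW sets:
FOLLOW(S) := {$}
iter 1:
  S→B c: FOLLOW(B) ⊇ FIRST(c) = {c}; new: +{c}
  S→c A: FOLLOW(A) ⊇ FOLLOW(S) ⊇ {$}; new: +{$}
  FOLLOW(S)={$}  FOLLOW(A)={$}  FOLLOW(B)={c}
iter 2: — fixpoint
  FOLLOW(S)={$}  FOLLOW(A)={$}  FOLLOW(B)={c}

FOLLOW(B) = ["c"]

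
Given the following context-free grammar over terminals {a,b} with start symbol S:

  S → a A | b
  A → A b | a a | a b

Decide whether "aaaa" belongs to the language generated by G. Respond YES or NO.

Convert to CNF:
  S -> T1 A | b
  A -> A T0 | T1 T0 | T1 T1
  T0 -> b
  T1 -> a

Fill CYK table bottom-up:
  T[0,0] 'a' = {T1}  orig:{}
  T[1,1] 'a' = {T1}  orig:{}
  T[2,2] 'a' = {T1}  orig:{}
  T[3,3] 'a' = {T1}  orig:{}
  T[0,1] 'aa' = {A}
  T[1,2] 'aa' = {A}
  T[2,3] 'aa' = {A}
  T[0,2] 'aaa' = {S}
  T[1,3] 'aaa' = {S}
  T[0,3] 'aaaa' = ∅

S ∉ T[0,3] ⇒ NO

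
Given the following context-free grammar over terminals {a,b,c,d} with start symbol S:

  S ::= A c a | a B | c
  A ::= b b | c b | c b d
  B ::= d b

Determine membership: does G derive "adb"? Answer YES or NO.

Convert to CNF:
  S -> A X5 | T3 B | c
  A -> T0 T0 | T1 T0 | T1 X4
  B -> T2 T0
  T0 -> b
  T1 -> c
  T2 -> d
  T3 -> a
  X4 -> T0 T2
  X5 -> T1 T3

CYK table (by increasing span):
  T[0,0] 'a' = {T3}  orig:{}
  T[1,1] 'd' = {T2}  orig:{}
  T[2,2] 'b' = {T0}  orig:{}
  T[0,1] 'ad' = ∅
  T[1,2] 'db' = {B}
  T[0,2] 'adb' = {S}

S ∈ T[0,2] ⇒ YES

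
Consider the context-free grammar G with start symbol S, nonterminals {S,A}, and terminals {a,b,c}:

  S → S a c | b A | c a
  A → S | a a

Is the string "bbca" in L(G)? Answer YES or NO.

Convert to CNF:
  S -> S X4 | T1 T0 | T2 A
  A -> S X3 | T0 T0 | T1 T0 | T2 A
  T0 -> a
  T1 -> c
  T2 -> b
  X3 -> T0 T1
  X4 -> T0 T1

CYK table (by increasing span):
  cell(0,0) b: {T2}  orig:{}
  cell(1,1) b: {T2}  orig:{}
  cell(2,2) c: {T1}  orig:{}
  cell(3,3) a: {T0}  orig:{}
  cell(0,1) bb: ∅
  cell(1,2) bc: ∅
  cell(2,3) ca: {A,S}
  cell(0,2) bbc: ∅
  cell(1,3) bca: {A,S}
  cell(0,3) bbca: {A,S}

S ∈ T[0,3] ⇒ YES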